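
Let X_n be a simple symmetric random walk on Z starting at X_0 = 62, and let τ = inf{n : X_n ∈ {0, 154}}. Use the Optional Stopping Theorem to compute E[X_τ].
E[X_τ] = 62

X_n is a martingale and τ is a bounded-mean stopping time (indeed τ is finite a.s. with bounded expectation since the walk is in a bounded region). By the OST, E[X_τ] = E[X_0] = 62. Equivalently: E[X_τ] = 154 · P(hit 154 first) + 0 · P(hit 0 first) = 154 · (62/154) = 62.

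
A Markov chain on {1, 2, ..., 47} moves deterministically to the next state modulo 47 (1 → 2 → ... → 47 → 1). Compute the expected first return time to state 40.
E[T_40 | X_0 = 40] = 47

The chain cycles deterministically, so starting at state 40 it returns in exactly 47 steps. Equivalently, the stationary distribution is uniform π_j = 1/47 for every state j, so by Kac's formula E[T_40] = 1/π_40 = 47.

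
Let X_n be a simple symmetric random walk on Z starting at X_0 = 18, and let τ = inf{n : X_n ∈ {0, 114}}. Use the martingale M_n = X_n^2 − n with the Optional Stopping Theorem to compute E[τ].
E[τ] = 1728

M_n = X_n^2 − n is a martingale (since E[X_{n+1}^2 | F_n] = X_n^2 + 1). By OST (τ has finite mean in a bounded region), E[M_τ] = E[M_0] = X_0^2 − 0 = 18^2 = 324. Also E[M_τ] = E[X_τ^2] − E[τ]. The walk exits at 0 or 114, with P(hit 114 first) = 18/114, so E[X_τ^2] = 114^2 · 18/114 + 0 = 2052. Thus E[τ] = E[X_τ^2] − E[M_τ] = 2052 − 324 = 1728 = 18(114 − 18) = 1728.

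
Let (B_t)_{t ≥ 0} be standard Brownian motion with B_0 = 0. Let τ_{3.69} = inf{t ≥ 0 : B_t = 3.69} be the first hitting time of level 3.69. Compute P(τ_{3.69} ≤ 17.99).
P(τ_{3.69} ≤ 17.99) = 2(1 − Φ(3.69/√17.99)) = 2(1 − Φ(0.8700)) ≈ 0.3843

By the reflection principle for standard BM, P(τ_b ≤ t) = 2 · P(B_t ≥ b). Since B_t ~ N(0, t), P(B_t ≥ 3.69) = 1 − Φ(3.69/√t) = 1 − Φ(3.69/√17.99) = 1 − Φ(0.8700) ≈ 0.19215. Doubling: P(τ_{3.69} ≤ 17.99) ≈ 2 · 0.19215 = 0.38430 ≈ 0.3843.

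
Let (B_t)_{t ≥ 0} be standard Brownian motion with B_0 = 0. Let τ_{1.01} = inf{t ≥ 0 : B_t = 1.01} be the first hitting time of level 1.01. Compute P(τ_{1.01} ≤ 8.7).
P(τ_{1.01} ≤ 8.7) = 2(1 − Φ(1.01/√8.7)) = 2(1 − Φ(0.3424)) ≈ 0.7320

By the reflection principle for standard BM, P(τ_b ≤ t) = 2 · P(B_t ≥ b). Since B_t ~ N(0, t), P(B_t ≥ 1.01) = 1 − Φ(1.01/√t) = 1 − Φ(1.01/√8.7) = 1 − Φ(0.3424) ≈ 0.36602. Doubling: P(τ_{1.01} ≤ 8.7) ≈ 2 · 0.36602 = 0.73204 ≈ 0.7320.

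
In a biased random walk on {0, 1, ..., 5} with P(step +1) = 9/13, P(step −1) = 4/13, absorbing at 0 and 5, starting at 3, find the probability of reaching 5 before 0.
P(hit 5 before 0) = (1 − (4/9)^3) / (1 − (4/9)^5) = 10773/11605

Let u_k denote P(reach 5 before 0 | start at k). Boundary: u_0 = 0, u_5 = 1. Recurrence: u_k = 9/13·u_{k+1} + 4/13·u_{k-1} for 1 ≤ k ≤ 4. Try u_k = A + B·r^k with r = q/p = (4/13)/(9/13) = 4/9. Substitution satisfies the recurrence; boundary conditions give:
  u_k = (1 − r^k) / (1 − r^N) = (1 − (4/9)^3) / (1 − (4/9)^5) = 10773/11605.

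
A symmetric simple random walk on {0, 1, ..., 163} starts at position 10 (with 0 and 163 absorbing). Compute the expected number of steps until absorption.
E[τ | X_0 = 10] = 1530

Let v_k = E[τ | X_0 = k]. Boundary: v_0 = v_163 = 0. Recurrence: v_k = 1 + (v_{k-1} + v_{k+1})/2 for 1 ≤ k ≤ 162. The particular solution to v_k − (v_{k-1} + v_{k+1})/2 = 1 is v_k = −k^2. Adding homogeneous solution A + B k and matching boundaries gives v_k = k (163 − k). Substituting k = 10: v_10 = 10 · 153 = 1530.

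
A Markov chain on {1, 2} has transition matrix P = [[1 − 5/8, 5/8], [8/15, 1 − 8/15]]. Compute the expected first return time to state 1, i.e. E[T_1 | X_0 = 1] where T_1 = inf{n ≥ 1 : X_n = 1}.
E[T_1 | X_0 = 1] = 1/π_1 = 139/64

For an irreducible recurrent Markov chain with stationary distribution π, E[T_i | X_0 = i] = 1/π_i (Kac's formula). Here π_1 = (8/15)/(5/8 + 8/15) = (8/15)/(139/120) = 64/139, so E[T_1 | X_0 = 1] = 1/π_1 = (5/8 + 8/15)/(8/15) = (139/120)/(8/15) = 139/64.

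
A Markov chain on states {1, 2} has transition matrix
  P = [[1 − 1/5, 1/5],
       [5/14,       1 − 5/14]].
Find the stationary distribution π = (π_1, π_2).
π_1 = 25/39, π_2 = 14/39

Solve πP = π with π_1 + π_2 = 1. From πP = π: π_1 · (1 − 1/5) + π_2 · 5/14 = π_1 ⇒ π_2 · 5/14 = π_1 · 1/5 ⇒ π_2/π_1 = (1/5)/(5/14) = 14/25. Together with π_1 + π_2 = 1:
  π_1 = (5/14)/(1/5 + 5/14) = (5/14)/(39/70) = 25/39,
  π_2 = (1/5)/(1/5 + 5/14) = (1/5)/(39/70) = 14/39.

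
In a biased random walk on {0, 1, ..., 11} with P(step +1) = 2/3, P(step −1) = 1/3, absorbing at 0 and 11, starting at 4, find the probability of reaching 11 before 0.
P(hit 11 before 0) = (1 − (1/2)^4) / (1 − (1/2)^11) = 1920/2047

Let u_k denote P(reach 11 before 0 | start at k). Boundary: u_0 = 0, u_11 = 1. Recurrence: u_k = 2/3·u_{k+1} + 1/3·u_{k-1} for 1 ≤ k ≤ 10. Try u_k = A + B·r^k with r = q/p = (1/3)/(2/3) = 1/2. Substitution satisfies the recurrence; boundary conditions give:
  u_k = (1 − r^k) / (1 − r^N) = (1 − (1/2)^4) / (1 − (1/2)^11) = 1920/2047.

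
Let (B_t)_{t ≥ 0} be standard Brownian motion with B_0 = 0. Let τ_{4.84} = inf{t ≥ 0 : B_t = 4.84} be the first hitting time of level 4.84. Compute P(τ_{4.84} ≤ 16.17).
P(τ_{4.84} ≤ 16.17) = 2(1 − Φ(4.84/√16.17)) = 2(1 − Φ(1.2036)) ≈ 0.2287

By the reflection principle for standard BM, P(τ_b ≤ t) = 2 · P(B_t ≥ b). Since B_t ~ N(0, t), P(B_t ≥ 4.84) = 1 − Φ(4.84/√t) = 1 − Φ(4.84/√16.17) = 1 − Φ(1.2036) ≈ 0.11437. Doubling: P(τ_{4.84} ≤ 16.17) ≈ 2 · 0.11437 = 0.22874 ≈ 0.2287.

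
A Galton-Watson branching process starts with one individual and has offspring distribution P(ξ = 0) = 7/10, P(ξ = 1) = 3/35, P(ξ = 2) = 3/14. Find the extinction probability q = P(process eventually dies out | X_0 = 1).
q = 1

Mean offspring μ = 0·7/10 + 1·3/35 + 2·3/14 = 18/35 ≤ 1. For μ ≤ 1 with offspring not concentrated at 1, the Galton-Watson process goes extinct almost surely, so q = 1.
(Algebraic check: The pgf is f(s) = 7/10 + 3/35·s + 3/14·s². The extinction probability q is the smallest fixed point of f in [0, 1]. Setting s = f(s):
  3/14·s² + (3/35 − 1)·s + 7/10 = 0
  3/14·s² − (7/10 + 3/14)·s + 7/10 = 0
which factors as (s − 1)·(3/14·s − 7/10) = 0, giving roots s = 1 and s = (7/10)/(3/14) = 49/15. Since 49/15 ≥ 1, the smallest root in [0, 1] is s = 1.)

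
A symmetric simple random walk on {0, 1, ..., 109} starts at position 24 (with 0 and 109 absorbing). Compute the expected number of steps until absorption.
E[τ | X_0 = 24] = 2040

Let v_k = E[τ | X_0 = k]. Boundary: v_0 = v_109 = 0. Recurrence: v_k = 1 + (v_{k-1} + v_{k+1})/2 for 1 ≤ k ≤ 108. The particular solution to v_k − (v_{k-1} + v_{k+1})/2 = 1 is v_k = −k^2. Adding homogeneous solution A + B k and matching boundaries gives v_k = k (109 − k). Substituting k = 24: v_24 = 24 · 85 = 2040.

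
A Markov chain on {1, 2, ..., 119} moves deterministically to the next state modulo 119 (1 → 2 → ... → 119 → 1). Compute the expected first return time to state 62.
E[T_62 | X_0 = 62] = 119

The chain cycles deterministically, so starting at state 62 it returns in exactly 119 steps. Equivalently, the stationary distribution is uniform π_j = 1/119 for every state j, so by Kac's formula E[T_62] = 1/π_62 = 119.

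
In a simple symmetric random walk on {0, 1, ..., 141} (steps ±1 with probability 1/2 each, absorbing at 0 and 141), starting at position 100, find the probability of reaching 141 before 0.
P(hit 141 before 0) = 100/141

Let u_k = P(hit 141 before 0 | start at k). Then u_0 = 0, u_141 = 1, and u_k = u_{k-1}/2 + u_{k+1}/2 for 1 ≤ k ≤ 140. This harmonic recurrence is solved by u_k = k/141, giving u_100 = 100/141.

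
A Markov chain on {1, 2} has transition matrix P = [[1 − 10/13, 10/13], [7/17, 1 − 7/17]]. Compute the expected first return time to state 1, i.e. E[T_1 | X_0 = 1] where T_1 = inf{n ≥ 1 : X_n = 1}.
E[T_1 | X_0 = 1] = 1/π_1 = 261/91

For an irreducible recurrent Markov chain with stationary distribution π, E[T_i | X_0 = i] = 1/π_i (Kac's formula). Here π_1 = (7/17)/(10/13 + 7/17) = (7/17)/(261/221) = 91/261, so E[T_1 | X_0 = 1] = 1/π_1 = (10/13 + 7/17)/(7/17) = (261/221)/(7/17) = 261/91.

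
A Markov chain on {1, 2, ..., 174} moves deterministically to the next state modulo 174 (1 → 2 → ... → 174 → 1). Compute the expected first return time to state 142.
E[T_142 | X_0 = 142] = 174

The chain cycles deterministically, so starting at state 142 it returns in exactly 174 steps. Equivalently, the stationary distribution is uniform π_j = 1/174 for every state j, so by Kac's formula E[T_142] = 1/π_142 = 174.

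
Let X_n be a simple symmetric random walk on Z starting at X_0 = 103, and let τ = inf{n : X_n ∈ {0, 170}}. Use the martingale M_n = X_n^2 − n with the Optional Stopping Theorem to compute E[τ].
E[τ] = 6901

M_n = X_n^2 − n is a martingale (since E[X_{n+1}^2 | F_n] = X_n^2 + 1). By OST (τ has finite mean in a bounded region), E[M_τ] = E[M_0] = X_0^2 − 0 = 103^2 = 10609. Also E[M_τ] = E[X_τ^2] − E[τ]. The walk exits at 0 or 170, with P(hit 170 first) = 103/170, so E[X_τ^2] = 170^2 · 103/170 + 0 = 17510. Thus E[τ] = E[X_τ^2] − E[M_τ] = 17510 − 10609 = 6901 = 103(170 − 103) = 6901.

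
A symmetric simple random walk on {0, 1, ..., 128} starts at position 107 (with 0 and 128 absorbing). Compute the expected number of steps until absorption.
E[τ | X_0 = 107] = 2247

Let v_k = E[τ | X_0 = k]. Boundary: v_0 = v_128 = 0. Recurrence: v_k = 1 + (v_{k-1} + v_{k+1})/2 for 1 ≤ k ≤ 127. The particular solution to v_k − (v_{k-1} + v_{k+1})/2 = 1 is v_k = −k^2. Adding homogeneous solution A + B k and matching boundaries gives v_k = k (128 − k). Substituting k = 107: v_107 = 107 · 21 = 2247.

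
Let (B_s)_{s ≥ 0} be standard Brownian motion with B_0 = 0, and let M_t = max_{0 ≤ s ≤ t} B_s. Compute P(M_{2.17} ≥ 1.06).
P(M_{2.17} ≥ 1.06) = 2·P(B_{2.17} ≥ 1.06) = 2(1 − Φ(1.06/√2.17)) ≈ 0.4718

By the reflection principle for Brownian motion, P(M_t ≥ a) = 2 · P(B_t ≥ a) for a ≥ 0. Since B_t ~ N(0, t), P(B_t ≥ 1.06) = 1 − Φ(1.06/√t) = 1 − Φ(1.06/√2.17) = 1 − Φ(0.7196). So
  P(M_{2.17} ≥ 1.06) = 2(1 − Φ(0.7196)) ≈ 0.4718.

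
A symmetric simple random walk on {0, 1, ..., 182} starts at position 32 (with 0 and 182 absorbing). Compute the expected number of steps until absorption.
E[τ | X_0 = 32] = 4800

Let v_k = E[τ | X_0 = k]. Boundary: v_0 = v_182 = 0. Recurrence: v_k = 1 + (v_{k-1} + v_{k+1})/2 for 1 ≤ k ≤ 181. The particular solution to v_k − (v_{k-1} + v_{k+1})/2 = 1 is v_k = −k^2. Adding homogeneous solution A + B k and matching boundaries gives v_k = k (182 − k). Substituting k = 32: v_32 = 32 · 150 = 4800.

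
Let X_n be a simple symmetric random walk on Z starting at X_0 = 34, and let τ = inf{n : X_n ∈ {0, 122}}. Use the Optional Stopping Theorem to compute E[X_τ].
E[X_τ] = 34

X_n is a martingale and τ is a bounded-mean stopping time (indeed τ is finite a.s. with bounded expectation since the walk is in a bounded region). By the OST, E[X_τ] = E[X_0] = 34. Equivalently: E[X_τ] = 122 · P(hit 122 first) + 0 · P(hit 0 first) = 122 · (34/122) = 34.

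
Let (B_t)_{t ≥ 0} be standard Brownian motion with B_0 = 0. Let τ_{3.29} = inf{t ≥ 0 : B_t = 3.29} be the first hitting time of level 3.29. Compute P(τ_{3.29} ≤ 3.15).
P(τ_{3.29} ≤ 3.15) = 2(1 − Φ(3.29/√3.15)) = 2(1 − Φ(1.8537)) ≈ 0.0638

By the reflection principle for standard BM, P(τ_b ≤ t) = 2 · P(B_t ≥ b). Since B_t ~ N(0, t), P(B_t ≥ 3.29) = 1 − Φ(3.29/√t) = 1 − Φ(3.29/√3.15) = 1 − Φ(1.8537) ≈ 0.03189. Doubling: P(τ_{3.29} ≤ 3.15) ≈ 2 · 0.03189 = 0.06378 ≈ 0.0638.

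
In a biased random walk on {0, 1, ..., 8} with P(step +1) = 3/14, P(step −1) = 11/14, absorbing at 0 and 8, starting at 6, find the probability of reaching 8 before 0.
P(hit 8 before 0) = (1 − (11/3)^6) / (1 − (11/3)^8) = 142299/1913860

Let u_k denote P(reach 8 before 0 | start at k). Boundary: u_0 = 0, u_8 = 1. Recurrence: u_k = 3/14·u_{k+1} + 11/14·u_{k-1} for 1 ≤ k ≤ 7. Try u_k = A + B·r^k with r = q/p = (11/14)/(3/14) = 11/3. Substitution satisfies the recurrence; boundary conditions give:
  u_k = (1 − r^k) / (1 − r^N) = (1 − (11/3)^6) / (1 − (11/3)^8) = 142299/1913860.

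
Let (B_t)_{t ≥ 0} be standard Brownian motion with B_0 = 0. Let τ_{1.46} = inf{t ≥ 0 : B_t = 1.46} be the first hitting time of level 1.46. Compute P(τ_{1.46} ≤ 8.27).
P(τ_{1.46} ≤ 8.27) = 2(1 − Φ(1.46/√8.27)) = 2(1 − Φ(0.5077)) ≈ 0.6117

By the reflection principle for standard BM, P(τ_b ≤ t) = 2 · P(B_t ≥ b). Since B_t ~ N(0, t), P(B_t ≥ 1.46) = 1 − Φ(1.46/√t) = 1 − Φ(1.46/√8.27) = 1 − Φ(0.5077) ≈ 0.30583. Doubling: P(τ_{1.46} ≤ 8.27) ≈ 2 · 0.30583 = 0.61166 ≈ 0.6117.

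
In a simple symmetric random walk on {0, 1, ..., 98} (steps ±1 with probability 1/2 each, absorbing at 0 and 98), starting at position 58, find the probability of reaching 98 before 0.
P(hit 98 before 0) = 58/98 = 29/49

Let u_k = P(hit 98 before 0 | start at k). Then u_0 = 0, u_98 = 1, and u_k = u_{k-1}/2 + u_{k+1}/2 for 1 ≤ k ≤ 97. This harmonic recurrence is solved by u_k = k/98, giving u_58 = 58/98 = 29/49.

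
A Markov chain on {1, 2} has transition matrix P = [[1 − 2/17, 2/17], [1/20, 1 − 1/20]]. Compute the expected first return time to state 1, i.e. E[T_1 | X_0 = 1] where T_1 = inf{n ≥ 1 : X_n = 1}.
E[T_1 | X_0 = 1] = 1/π_1 = 57/17

For an irreducible recurrent Markov chain with stationary distribution π, E[T_i | X_0 = i] = 1/π_i (Kac's formula). Here π_1 = (1/20)/(2/17 + 1/20) = (1/20)/(57/340) = 17/57, so E[T_1 | X_0 = 1] = 1/π_1 = (2/17 + 1/20)/(1/20) = (57/340)/(1/20) = 57/17.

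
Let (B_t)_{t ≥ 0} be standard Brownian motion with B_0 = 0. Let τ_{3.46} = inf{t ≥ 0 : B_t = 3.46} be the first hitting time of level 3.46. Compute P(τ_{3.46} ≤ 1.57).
P(τ_{3.46} ≤ 1.57) = 2(1 − Φ(3.46/√1.57)) = 2(1 − Φ(2.7614)) ≈ 0.0058

By the reflection principle for standard BM, P(τ_b ≤ t) = 2 · P(B_t ≥ b). Since B_t ~ N(0, t), P(B_t ≥ 3.46) = 1 − Φ(3.46/√t) = 1 − Φ(3.46/√1.57) = 1 − Φ(2.7614) ≈ 0.00288. Doubling: P(τ_{3.46} ≤ 1.57) ≈ 2 · 0.00288 = 0.00576 ≈ 0.0058.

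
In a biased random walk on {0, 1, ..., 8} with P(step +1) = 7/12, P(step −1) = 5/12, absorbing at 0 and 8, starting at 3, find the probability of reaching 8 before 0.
P(hit 8 before 0) = (1 − (5/7)^3) / (1 − (5/7)^8) = 1831963/2687088

Let u_k denote P(reach 8 before 0 | start at k). Boundary: u_0 = 0, u_8 = 1. Recurrence: u_k = 7/12·u_{k+1} + 5/12·u_{k-1} for 1 ≤ k ≤ 7. Try u_k = A + B·r^k with r = q/p = (5/12)/(7/12) = 5/7. Substitution satisfies the recurrence; boundary conditions give:
  u_k = (1 − r^k) / (1 − r^N) = (1 − (5/7)^3) / (1 − (5/7)^8) = 1831963/2687088.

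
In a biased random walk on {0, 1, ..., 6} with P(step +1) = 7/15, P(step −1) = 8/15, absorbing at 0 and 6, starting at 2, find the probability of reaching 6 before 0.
P(hit 6 before 0) = (1 − (8/7)^2) / (1 − (8/7)^6) = 2401/9633

Let u_k denote P(reach 6 before 0 | start at k). Boundary: u_0 = 0, u_6 = 1. Recurrence: u_k = 7/15·u_{k+1} + 8/15·u_{k-1} for 1 ≤ k ≤ 5. Try u_k = A + B·r^k with r = q/p = (8/15)/(7/15) = 8/7. Substitution satisfies the recurrence; boundary conditions give:
  u_k = (1 − r^k) / (1 − r^N) = (1 − (8/7)^2) / (1 − (8/7)^6) = 2401/9633.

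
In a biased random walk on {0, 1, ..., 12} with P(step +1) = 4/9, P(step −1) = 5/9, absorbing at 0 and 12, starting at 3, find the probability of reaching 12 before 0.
P(hit 12 before 0) = (1 − (5/4)^3) / (1 − (5/4)^12) = 262144/3727269

Let u_k denote P(reach 12 before 0 | start at k). Boundary: u_0 = 0, u_12 = 1. Recurrence: u_k = 4/9·u_{k+1} + 5/9·u_{k-1} for 1 ≤ k ≤ 11. Try u_k = A + B·r^k with r = q/p = (5/9)/(4/9) = 5/4. Substitution satisfies the recurrence; boundary conditions give:
  u_k = (1 − r^k) / (1 − r^N) = (1 − (5/4)^3) / (1 − (5/4)^12) = 262144/3727269.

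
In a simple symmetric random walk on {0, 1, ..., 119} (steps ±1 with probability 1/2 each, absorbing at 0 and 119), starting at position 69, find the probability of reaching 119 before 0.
P(hit 119 before 0) = 69/119

Let u_k = P(hit 119 before 0 | start at k). Then u_0 = 0, u_119 = 1, and u_k = u_{k-1}/2 + u_{k+1}/2 for 1 ≤ k ≤ 118. This harmonic recurrence is solved by u_k = k/119, giving u_69 = 69/119.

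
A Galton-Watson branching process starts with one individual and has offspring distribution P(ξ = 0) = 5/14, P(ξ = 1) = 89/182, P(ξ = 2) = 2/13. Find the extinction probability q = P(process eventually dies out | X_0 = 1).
q = 1

Mean offspring μ = 0·5/14 + 1·89/182 + 2·2/13 = 145/182 ≤ 1. For μ ≤ 1 with offspring not concentrated at 1, the Galton-Watson process goes extinct almost surely, so q = 1.
(Algebraic check: The pgf is f(s) = 5/14 + 89/182·s + 2/13·s². The extinction probability q is the smallest fixed point of f in [0, 1]. Setting s = f(s):
  2/13·s² + (89/182 − 1)·s + 5/14 = 0
  2/13·s² − (5/14 + 2/13)·s + 5/14 = 0
which factors as (s − 1)·(2/13·s − 5/14) = 0, giving roots s = 1 and s = (5/14)/(2/13) = 65/28. Since 65/28 ≥ 1, the smallest root in [0, 1] is s = 1.)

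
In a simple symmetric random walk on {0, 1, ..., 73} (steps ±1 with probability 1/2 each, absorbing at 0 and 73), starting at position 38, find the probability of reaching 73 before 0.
P(hit 73 before 0) = 38/73

Let u_k = P(hit 73 before 0 | start at k). Then u_0 = 0, u_73 = 1, and u_k = u_{k-1}/2 + u_{k+1}/2 for 1 ≤ k ≤ 72. This harmonic recurrence is solved by u_k = k/73, giving u_38 = 38/73.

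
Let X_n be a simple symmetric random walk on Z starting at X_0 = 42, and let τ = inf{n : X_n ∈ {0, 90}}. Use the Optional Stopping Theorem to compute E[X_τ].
E[X_τ] = 42

X_n is a martingale and τ is a bounded-mean stopping time (indeed τ is finite a.s. with bounded expectation since the walk is in a bounded region). By the OST, E[X_τ] = E[X_0] = 42. Equivalently: E[X_τ] = 90 · P(hit 90 first) + 0 · P(hit 0 first) = 90 · (42/90) = 42.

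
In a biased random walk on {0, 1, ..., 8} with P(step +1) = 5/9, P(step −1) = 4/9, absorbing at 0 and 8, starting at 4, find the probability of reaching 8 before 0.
P(hit 8 before 0) = (1 − (4/5)^4) / (1 − (4/5)^8) = 625/881

Let u_k denote P(reach 8 before 0 | start at k). Boundary: u_0 = 0, u_8 = 1. Recurrence: u_k = 5/9·u_{k+1} + 4/9·u_{k-1} for 1 ≤ k ≤ 7. Try u_k = A + B·r^k with r = q/p = (4/9)/(5/9) = 4/5. Substitution satisfies the recurrence; boundary conditions give:
  u_k = (1 − r^k) / (1 − r^N) = (1 − (4/5)^4) / (1 − (4/5)^8) = 625/881.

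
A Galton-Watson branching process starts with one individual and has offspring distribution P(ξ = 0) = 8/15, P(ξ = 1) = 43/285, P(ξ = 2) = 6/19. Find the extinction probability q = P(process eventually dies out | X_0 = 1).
q = 1

Mean offspring μ = 0·8/15 + 1·43/285 + 2·6/19 = 223/285 ≤ 1. For μ ≤ 1 with offspring not concentrated at 1, the Galton-Watson process goes extinct almost surely, so q = 1.
(Algebraic check: The pgf is f(s) = 8/15 + 43/285·s + 6/19·s². The extinction probability q is the smallest fixed point of f in [0, 1]. Setting s = f(s):
  6/19·s² + (43/285 − 1)·s + 8/15 = 0
  6/19·s² − (8/15 + 6/19)·s + 8/15 = 0
which factors as (s − 1)·(6/19·s − 8/15) = 0, giving roots s = 1 and s = (8/15)/(6/19) = 76/45. Since 76/45 ≥ 1, the smallest root in [0, 1] is s = 1.)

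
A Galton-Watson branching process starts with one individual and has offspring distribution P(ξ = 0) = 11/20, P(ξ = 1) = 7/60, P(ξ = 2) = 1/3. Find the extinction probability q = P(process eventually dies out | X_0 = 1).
q = 1

Mean offspring μ = 0·11/20 + 1·7/60 + 2·1/3 = 47/60 ≤ 1. For μ ≤ 1 with offspring not concentrated at 1, the Galton-Watson process goes extinct almost surely, so q = 1.
(Algebraic check: The pgf is f(s) = 11/20 + 7/60·s + 1/3·s². The extinction probability q is the smallest fixed point of f in [0, 1]. Setting s = f(s):
  1/3·s² + (7/60 − 1)·s + 11/20 = 0
  1/3·s² − (11/20 + 1/3)·s + 11/20 = 0
which factors as (s − 1)·(1/3·s − 11/20) = 0, giving roots s = 1 and s = (11/20)/(1/3) = 33/20. Since 33/20 ≥ 1, the smallest root in [0, 1] is s = 1.)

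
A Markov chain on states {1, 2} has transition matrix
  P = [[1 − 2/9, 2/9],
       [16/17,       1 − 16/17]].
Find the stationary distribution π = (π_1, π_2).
π_1 = 72/89, π_2 = 17/89

Solve πP = π with π_1 + π_2 = 1. From πP = π: π_1 · (1 − 2/9) + π_2 · 16/17 = π_1 ⇒ π_2 · 16/17 = π_1 · 2/9 ⇒ π_2/π_1 = (2/9)/(16/17) = 17/72. Together with π_1 + π_2 = 1:
  π_1 = (16/17)/(2/9 + 16/17) = (16/17)/(178/153) = 72/89,
  π_2 = (2/9)/(2/9 + 16/17) = (2/9)/(178/153) = 17/89.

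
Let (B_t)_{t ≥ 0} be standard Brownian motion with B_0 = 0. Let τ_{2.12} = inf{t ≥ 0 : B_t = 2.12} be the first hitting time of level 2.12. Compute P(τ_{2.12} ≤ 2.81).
P(τ_{2.12} ≤ 2.81) = 2(1 − Φ(2.12/√2.81)) = 2(1 − Φ(1.2647)) ≈ 0.2060

By the reflection principle for standard BM, P(τ_b ≤ t) = 2 · P(B_t ≥ b). Since B_t ~ N(0, t), P(B_t ≥ 2.12) = 1 − Φ(2.12/√t) = 1 − Φ(2.12/√2.81) = 1 − Φ(1.2647) ≈ 0.10299. Doubling: P(τ_{2.12} ≤ 2.81) ≈ 2 · 0.10299 = 0.20598 ≈ 0.2060.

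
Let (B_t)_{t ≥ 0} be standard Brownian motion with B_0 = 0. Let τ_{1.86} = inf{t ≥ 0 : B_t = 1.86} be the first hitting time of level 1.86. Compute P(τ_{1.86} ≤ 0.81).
P(τ_{1.86} ≤ 0.81) = 2(1 − Φ(1.86/√0.81)) = 2(1 − Φ(2.0667)) ≈ 0.0388

By the reflection principle for standard BM, P(τ_b ≤ t) = 2 · P(B_t ≥ b). Since B_t ~ N(0, t), P(B_t ≥ 1.86) = 1 − Φ(1.86/√t) = 1 − Φ(1.86/√0.81) = 1 − Φ(2.0667) ≈ 0.01938. Doubling: P(τ_{1.86} ≤ 0.81) ≈ 2 · 0.01938 = 0.03876 ≈ 0.0388.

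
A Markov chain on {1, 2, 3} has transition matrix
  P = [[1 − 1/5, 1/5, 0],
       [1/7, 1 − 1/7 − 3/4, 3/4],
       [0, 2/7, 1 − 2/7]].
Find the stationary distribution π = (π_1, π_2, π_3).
π = (40/243, 56/243, 49/81)

This is a birth-death chain on three states, which satisfies detailed balance: π_1 · P_{12} = π_2 · P_{21} and π_2 · P_{23} = π_3 · P_{32}.
From π_1 · 1/5 = π_2 · 1/7: π_2/π_1 = (1/5)/(1/7) = 7/5.
From π_2 · 3/4 = π_3 · 2/7: π_3/π_2 = (3/4)/(2/7) = 21/8.
Take π_1 proportional to 1; then unnormalized π = (1, 7/5, 147/40). Normalize by dividing by the sum 243/40:
  π = (40/243, 56/243, 49/81).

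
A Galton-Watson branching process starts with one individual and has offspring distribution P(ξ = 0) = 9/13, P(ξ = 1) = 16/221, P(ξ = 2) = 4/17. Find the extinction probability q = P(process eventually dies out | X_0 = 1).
q = 1

Mean offspring μ = 0·9/13 + 1·16/221 + 2·4/17 = 120/221 ≤ 1. For μ ≤ 1 with offspring not concentrated at 1, the Galton-Watson process goes extinct almost surely, so q = 1.
(Algebraic check: The pgf is f(s) = 9/13 + 16/221·s + 4/17·s². The extinction probability q is the smallest fixed point of f in [0, 1]. Setting s = f(s):
  4/17·s² + (16/221 − 1)·s + 9/13 = 0
  4/17·s² − (9/13 + 4/17)·s + 9/13 = 0
which factors as (s − 1)·(4/17·s − 9/13) = 0, giving roots s = 1 and s = (9/13)/(4/17) = 153/52. Since 153/52 ≥ 1, the smallest root in [0, 1] is s = 1.)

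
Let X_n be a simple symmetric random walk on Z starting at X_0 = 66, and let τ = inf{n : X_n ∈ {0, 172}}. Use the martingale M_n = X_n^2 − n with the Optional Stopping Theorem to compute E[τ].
E[τ] = 6996

M_n = X_n^2 − n is a martingale (since E[X_{n+1}^2 | F_n] = X_n^2 + 1). By OST (τ has finite mean in a bounded region), E[M_τ] = E[M_0] = X_0^2 − 0 = 66^2 = 4356. Also E[M_τ] = E[X_τ^2] − E[τ]. The walk exits at 0 or 172, with P(hit 172 first) = 66/172, so E[X_τ^2] = 172^2 · 66/172 + 0 = 11352. Thus E[τ] = E[X_τ^2] − E[M_τ] = 11352 − 4356 = 6996 = 66(172 − 66) = 6996.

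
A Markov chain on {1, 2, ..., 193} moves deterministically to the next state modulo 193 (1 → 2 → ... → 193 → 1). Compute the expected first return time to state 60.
E[T_60 | X_0 = 60] = 193

The chain cycles deterministically, so starting at state 60 it returns in exactly 193 steps. Equivalently, the stationary distribution is uniform π_j = 1/193 for every state j, so by Kac's formula E[T_60] = 1/π_60 = 193.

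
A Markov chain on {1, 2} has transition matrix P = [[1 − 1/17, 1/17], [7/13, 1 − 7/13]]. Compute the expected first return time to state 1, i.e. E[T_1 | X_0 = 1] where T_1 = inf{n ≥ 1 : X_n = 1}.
E[T_1 | X_0 = 1] = 1/π_1 = 132/119

For an irreducible recurrent Markov chain with stationary distribution π, E[T_i | X_0 = i] = 1/π_i (Kac's formula). Here π_1 = (7/13)/(1/17 + 7/13) = (7/13)/(132/221) = 119/132, so E[T_1 | X_0 = 1] = 1/π_1 = (1/17 + 7/13)/(7/13) = (132/221)/(7/13) = 132/119.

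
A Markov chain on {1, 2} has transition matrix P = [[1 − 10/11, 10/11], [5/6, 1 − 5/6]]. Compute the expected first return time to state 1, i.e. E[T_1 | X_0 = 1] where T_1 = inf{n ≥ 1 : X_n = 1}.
E[T_1 | X_0 = 1] = 1/π_1 = 23/11

For an irreducible recurrent Markov chain with stationary distribution π, E[T_i | X_0 = i] = 1/π_i (Kac's formula). Here π_1 = (5/6)/(10/11 + 5/6) = (5/6)/(115/66) = 11/23, so E[T_1 | X_0 = 1] = 1/π_1 = (10/11 + 5/6)/(5/6) = (115/66)/(5/6) = 23/11.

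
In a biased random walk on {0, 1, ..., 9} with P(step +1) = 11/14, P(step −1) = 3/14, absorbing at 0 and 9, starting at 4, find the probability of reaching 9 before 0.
P(hit 9 before 0) = (1 − (3/11)^4) / (1 − (3/11)^9) = 293112820/294741001

Let u_k denote P(reach 9 before 0 | start at k). Boundary: u_0 = 0, u_9 = 1. Recurrence: u_k = 11/14·u_{k+1} + 3/14·u_{k-1} for 1 ≤ k ≤ 8. Try u_k = A + B·r^k with r = q/p = (3/14)/(11/14) = 3/11. Substitution satisfies the recurrence; boundary conditions give:
  u_k = (1 − r^k) / (1 − r^N) = (1 − (3/11)^4) / (1 − (3/11)^9) = 293112820/294741001.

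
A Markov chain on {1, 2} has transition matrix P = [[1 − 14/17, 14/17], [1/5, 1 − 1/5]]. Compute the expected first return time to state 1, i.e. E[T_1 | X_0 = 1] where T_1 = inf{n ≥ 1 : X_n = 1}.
E[T_1 | X_0 = 1] = 1/π_1 = 87/17

For an irreducible recurrent Markov chain with stationary distribution π, E[T_i | X_0 = i] = 1/π_i (Kac's formula). Here π_1 = (1/5)/(14/17 + 1/5) = (1/5)/(87/85) = 17/87, so E[T_1 | X_0 = 1] = 1/π_1 = (14/17 + 1/5)/(1/5) = (87/85)/(1/5) = 87/17.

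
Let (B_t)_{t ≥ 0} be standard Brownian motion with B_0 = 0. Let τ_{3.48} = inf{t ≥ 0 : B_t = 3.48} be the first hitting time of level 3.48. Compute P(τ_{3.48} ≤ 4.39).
P(τ_{3.48} ≤ 4.39) = 2(1 − Φ(3.48/√4.39)) = 2(1 − Φ(1.6609)) ≈ 0.0967

By the reflection principle for standard BM, P(τ_b ≤ t) = 2 · P(B_t ≥ b). Since B_t ~ N(0, t), P(B_t ≥ 3.48) = 1 − Φ(3.48/√t) = 1 − Φ(3.48/√4.39) = 1 − Φ(1.6609) ≈ 0.04837. Doubling: P(τ_{3.48} ≤ 4.39) ≈ 2 · 0.04837 = 0.09674 ≈ 0.0967.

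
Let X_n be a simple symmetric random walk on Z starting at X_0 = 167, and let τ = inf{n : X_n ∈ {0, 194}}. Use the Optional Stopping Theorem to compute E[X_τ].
E[X_τ] = 167

X_n is a martingale and τ is a bounded-mean stopping time (indeed τ is finite a.s. with bounded expectation since the walk is in a bounded region). By the OST, E[X_τ] = E[X_0] = 167. Equivalently: E[X_τ] = 194 · P(hit 194 first) + 0 · P(hit 0 first) = 194 · (167/194) = 167.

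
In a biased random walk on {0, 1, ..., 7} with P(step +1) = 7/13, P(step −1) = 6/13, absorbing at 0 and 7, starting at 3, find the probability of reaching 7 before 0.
P(hit 7 before 0) = (1 − (6/7)^3) / (1 − (6/7)^7) = 304927/543607

Let u_k denote P(reach 7 before 0 | start at k). Boundary: u_0 = 0, u_7 = 1. Recurrence: u_k = 7/13·u_{k+1} + 6/13·u_{k-1} for 1 ≤ k ≤ 6. Try u_k = A + B·r^k with r = q/p = (6/13)/(7/13) = 6/7. Substitution satisfies the recurrence; boundary conditions give:
  u_k = (1 − r^k) / (1 − r^N) = (1 − (6/7)^3) / (1 − (6/7)^7) = 304927/543607.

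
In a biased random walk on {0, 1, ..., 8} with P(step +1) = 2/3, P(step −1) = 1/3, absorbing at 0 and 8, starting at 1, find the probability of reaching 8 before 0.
P(hit 8 before 0) = (1 − (1/2)^1) / (1 − (1/2)^8) = 128/255

Let u_k denote P(reach 8 before 0 | start at k). Boundary: u_0 = 0, u_8 = 1. Recurrence: u_k = 2/3·u_{k+1} + 1/3·u_{k-1} for 1 ≤ k ≤ 7. Try u_k = A + B·r^k with r = q/p = (1/3)/(2/3) = 1/2. Substitution satisfies the recurrence; boundary conditions give:
  u_k = (1 − r^k) / (1 − r^N) = (1 − (1/2)^1) / (1 − (1/2)^8) = 128/255.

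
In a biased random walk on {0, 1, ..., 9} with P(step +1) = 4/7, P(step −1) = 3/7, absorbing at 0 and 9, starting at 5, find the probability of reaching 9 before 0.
P(hit 9 before 0) = (1 − (3/4)^5) / (1 − (3/4)^9) = 199936/242461

Let u_k denote P(reach 9 before 0 | start at k). Boundary: u_0 = 0, u_9 = 1. Recurrence: u_k = 4/7·u_{k+1} + 3/7·u_{k-1} for 1 ≤ k ≤ 8. Try u_k = A + B·r^k with r = q/p = (3/7)/(4/7) = 3/4. Substitution satisfies the recurrence; boundary conditions give:
  u_k = (1 − r^k) / (1 − r^N) = (1 − (3/4)^5) / (1 − (3/4)^9) = 199936/242461.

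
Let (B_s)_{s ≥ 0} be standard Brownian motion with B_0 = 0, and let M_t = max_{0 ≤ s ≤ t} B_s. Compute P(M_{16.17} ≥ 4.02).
P(M_{16.17} ≥ 4.02) = 2·P(B_{16.17} ≥ 4.02) = 2(1 − Φ(4.02/√16.17)) ≈ 0.3175

By the reflection principle for Brownian motion, P(M_t ≥ a) = 2 · P(B_t ≥ a) for a ≥ 0. Since B_t ~ N(0, t), P(B_t ≥ 4.02) = 1 − Φ(4.02/√t) = 1 − Φ(4.02/√16.17) = 1 − Φ(0.9997). So
  P(M_{16.17} ≥ 4.02) = 2(1 − Φ(0.9997)) ≈ 0.3175.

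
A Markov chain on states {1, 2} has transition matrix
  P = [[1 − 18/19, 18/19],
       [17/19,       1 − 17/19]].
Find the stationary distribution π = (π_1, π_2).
π_1 = 17/35, π_2 = 18/35

Solve πP = π with π_1 + π_2 = 1. From πP = π: π_1 · (1 − 18/19) + π_2 · 17/19 = π_1 ⇒ π_2 · 17/19 = π_1 · 18/19 ⇒ π_2/π_1 = (18/19)/(17/19) = 18/17. Together with π_1 + π_2 = 1:
  π_1 = (17/19)/(18/19 + 17/19) = (17/19)/(35/19) = 17/35,
  π_2 = (18/19)/(18/19 + 17/19) = (18/19)/(35/19) = 18/35.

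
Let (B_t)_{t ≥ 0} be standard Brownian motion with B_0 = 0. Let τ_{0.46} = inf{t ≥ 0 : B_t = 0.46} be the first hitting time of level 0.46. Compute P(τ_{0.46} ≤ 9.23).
P(τ_{0.46} ≤ 9.23) = 2(1 − Φ(0.46/√9.23)) = 2(1 − Φ(0.1514)) ≈ 0.8797

By the reflection principle for standard BM, P(τ_b ≤ t) = 2 · P(B_t ≥ b). Since B_t ~ N(0, t), P(B_t ≥ 0.46) = 1 − Φ(0.46/√t) = 1 − Φ(0.46/√9.23) = 1 − Φ(0.1514) ≈ 0.43983. Doubling: P(τ_{0.46} ≤ 9.23) ≈ 2 · 0.43983 = 0.87966 ≈ 0.8797.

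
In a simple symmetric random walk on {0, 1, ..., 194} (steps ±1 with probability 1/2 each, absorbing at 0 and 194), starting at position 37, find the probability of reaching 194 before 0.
P(hit 194 before 0) = 37/194

Let u_k = P(hit 194 before 0 | start at k). Then u_0 = 0, u_194 = 1, and u_k = u_{k-1}/2 + u_{k+1}/2 for 1 ≤ k ≤ 193. This harmonic recurrence is solved by u_k = k/194, giving u_37 = 37/194.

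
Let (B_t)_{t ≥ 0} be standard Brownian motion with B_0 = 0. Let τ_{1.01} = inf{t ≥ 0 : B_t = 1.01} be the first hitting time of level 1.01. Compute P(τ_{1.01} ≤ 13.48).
P(τ_{1.01} ≤ 13.48) = 2(1 − Φ(1.01/√13.48)) = 2(1 − Φ(0.2751)) ≈ 0.7832

By the reflection principle for standard BM, P(τ_b ≤ t) = 2 · P(B_t ≥ b). Since B_t ~ N(0, t), P(B_t ≥ 1.01) = 1 − Φ(1.01/√t) = 1 − Φ(1.01/√13.48) = 1 − Φ(0.2751) ≈ 0.39162. Doubling: P(τ_{1.01} ≤ 13.48) ≈ 2 · 0.39162 = 0.78324 ≈ 0.7832.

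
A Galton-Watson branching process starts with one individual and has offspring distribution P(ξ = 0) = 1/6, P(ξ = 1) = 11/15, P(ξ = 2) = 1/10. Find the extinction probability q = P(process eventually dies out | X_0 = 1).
q = 1

Mean offspring μ = 0·1/6 + 1·11/15 + 2·1/10 = 14/15 ≤ 1. For μ ≤ 1 with offspring not concentrated at 1, the Galton-Watson process goes extinct almost surely, so q = 1.
(Algebraic check: The pgf is f(s) = 1/6 + 11/15·s + 1/10·s². The extinction probability q is the smallest fixed point of f in [0, 1]. Setting s = f(s):
  1/10·s² + (11/15 − 1)·s + 1/6 = 0
  1/10·s² − (1/6 + 1/10)·s + 1/6 = 0
which factors as (s − 1)·(1/10·s − 1/6) = 0, giving roots s = 1 and s = (1/6)/(1/10) = 5/3. Since 5/3 ≥ 1, the smallest root in [0, 1] is s = 1.)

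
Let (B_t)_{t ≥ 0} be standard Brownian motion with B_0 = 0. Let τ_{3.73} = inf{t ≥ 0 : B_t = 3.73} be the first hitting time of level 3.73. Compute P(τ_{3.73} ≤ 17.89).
P(τ_{3.73} ≤ 17.89) = 2(1 − Φ(3.73/√17.89)) = 2(1 − Φ(0.8819)) ≈ 0.3778

By the reflection principle for standard BM, P(τ_b ≤ t) = 2 · P(B_t ≥ b). Since B_t ~ N(0, t), P(B_t ≥ 3.73) = 1 − Φ(3.73/√t) = 1 − Φ(3.73/√17.89) = 1 − Φ(0.8819) ≈ 0.18892. Doubling: P(τ_{3.73} ≤ 17.89) ≈ 2 · 0.18892 = 0.37784 ≈ 0.3778.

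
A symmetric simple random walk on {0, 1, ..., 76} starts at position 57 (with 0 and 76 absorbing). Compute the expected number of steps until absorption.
E[τ | X_0 = 57] = 1083

Let v_k = E[τ | X_0 = k]. Boundary: v_0 = v_76 = 0. Recurrence: v_k = 1 + (v_{k-1} + v_{k+1})/2 for 1 ≤ k ≤ 75. The particular solution to v_k − (v_{k-1} + v_{k+1})/2 = 1 is v_k = −k^2. Adding homogeneous solution A + B k and matching boundaries gives v_k = k (76 − k). Substituting k = 57: v_57 = 57 · 19 = 1083.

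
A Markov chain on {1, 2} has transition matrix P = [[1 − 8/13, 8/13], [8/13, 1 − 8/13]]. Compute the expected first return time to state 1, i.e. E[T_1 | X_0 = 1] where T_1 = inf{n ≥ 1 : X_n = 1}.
E[T_1 | X_0 = 1] = 1/π_1 = 2

For an irreducible recurrent Markov chain with stationary distribution π, E[T_i | X_0 = i] = 1/π_i (Kac's formula). Here π_1 = (8/13)/(8/13 + 8/13) = (8/13)/(16/13) = 1/2, so E[T_1 | X_0 = 1] = 1/π_1 = (8/13 + 8/13)/(8/13) = (16/13)/(8/13) = 2.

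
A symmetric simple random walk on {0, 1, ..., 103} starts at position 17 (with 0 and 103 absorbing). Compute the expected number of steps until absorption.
E[τ | X_0 = 17] = 1462

Let v_k = E[τ | X_0 = k]. Boundary: v_0 = v_103 = 0. Recurrence: v_k = 1 + (v_{k-1} + v_{k+1})/2 for 1 ≤ k ≤ 102. The particular solution to v_k − (v_{k-1} + v_{k+1})/2 = 1 is v_k = −k^2. Adding homogeneous solution A + B k and matching boundaries gives v_k = k (103 − k). Substituting k = 17: v_17 = 17 · 86 = 1462.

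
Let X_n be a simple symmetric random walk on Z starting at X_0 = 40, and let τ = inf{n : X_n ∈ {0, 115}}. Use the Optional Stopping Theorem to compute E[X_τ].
E[X_τ] = 40

X_n is a martingale and τ is a bounded-mean stopping time (indeed τ is finite a.s. with bounded expectation since the walk is in a bounded region). By the OST, E[X_τ] = E[X_0] = 40. Equivalently: E[X_τ] = 115 · P(hit 115 first) + 0 · P(hit 0 first) = 115 · (40/115) = 40.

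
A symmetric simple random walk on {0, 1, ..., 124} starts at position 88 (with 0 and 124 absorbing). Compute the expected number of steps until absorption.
E[τ | X_0 = 88] = 3168

Let v_k = E[τ | X_0 = k]. Boundary: v_0 = v_124 = 0. Recurrence: v_k = 1 + (v_{k-1} + v_{k+1})/2 for 1 ≤ k ≤ 123. The particular solution to v_k − (v_{k-1} + v_{k+1})/2 = 1 is v_k = −k^2. Adding homogeneous solution A + B k and matching boundaries gives v_k = k (124 − k). Substituting k = 88: v_88 = 88 · 36 = 3168.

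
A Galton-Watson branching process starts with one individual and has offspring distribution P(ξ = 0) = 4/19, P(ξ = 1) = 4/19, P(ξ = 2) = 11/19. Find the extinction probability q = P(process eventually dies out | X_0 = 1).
q = 4/11

The pgf is f(s) = 4/19 + 4/19·s + 11/19·s². The extinction probability q is the smallest fixed point of f in [0, 1]. Setting s = f(s):
  11/19·s² + (4/19 − 1)·s + 4/19 = 0
  11/19·s² − (4/19 + 11/19)·s + 4/19 = 0
which factors as (s − 1)·(11/19·s − 4/19) = 0, giving roots s = 1 and s = (4/19)/(11/19) = 4/11.
Mean offspring μ = 4/19 + 2·11/19 = 26/19 > 1 (supercritical), so q < 1. The extinction probability is the smaller root: q = (4/19)/(11/19) = 4/11.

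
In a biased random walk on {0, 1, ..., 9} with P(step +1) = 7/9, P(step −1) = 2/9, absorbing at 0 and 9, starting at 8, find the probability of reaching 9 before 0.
P(hit 9 before 0) = (1 − (2/7)^8) / (1 − (2/7)^9) = 8070363/8070619

Let u_k denote P(reach 9 before 0 | start at k). Boundary: u_0 = 0, u_9 = 1. Recurrence: u_k = 7/9·u_{k+1} + 2/9·u_{k-1} for 1 ≤ k ≤ 8. Try u_k = A + B·r^k with r = q/p = (2/9)/(7/9) = 2/7. Substitution satisfies the recurrence; boundary conditions give:
  u_k = (1 − r^k) / (1 − r^N) = (1 − (2/7)^8) / (1 − (2/7)^9) = 8070363/8070619.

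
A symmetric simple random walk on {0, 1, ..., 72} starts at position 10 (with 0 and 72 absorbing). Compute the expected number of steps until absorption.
E[τ | X_0 = 10] = 620

Let v_k = E[τ | X_0 = k]. Boundary: v_0 = v_72 = 0. Recurrence: v_k = 1 + (v_{k-1} + v_{k+1})/2 for 1 ≤ k ≤ 71. The particular solution to v_k − (v_{k-1} + v_{k+1})/2 = 1 is v_k = −k^2. Adding homogeneous solution A + B k and matching boundaries gives v_k = k (72 − k). Substituting k = 10: v_10 = 10 · 62 = 620.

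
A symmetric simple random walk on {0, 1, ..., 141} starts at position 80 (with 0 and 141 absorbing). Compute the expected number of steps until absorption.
E[τ | X_0 = 80] = 4880

Let v_k = E[τ | X_0 = k]. Boundary: v_0 = v_141 = 0. Recurrence: v_k = 1 + (v_{k-1} + v_{k+1})/2 for 1 ≤ k ≤ 140. The particular solution to v_k − (v_{k-1} + v_{k+1})/2 = 1 is v_k = −k^2. Adding homogeneous solution A + B k and matching boundaries gives v_k = k (141 − k). Substituting k = 80: v_80 = 80 · 61 = 4880.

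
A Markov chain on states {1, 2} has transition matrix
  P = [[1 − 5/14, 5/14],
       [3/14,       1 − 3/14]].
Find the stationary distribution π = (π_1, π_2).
π_1 = 3/8, π_2 = 5/8

Solve πP = π with π_1 + π_2 = 1. From πP = π: π_1 · (1 − 5/14) + π_2 · 3/14 = π_1 ⇒ π_2 · 3/14 = π_1 · 5/14 ⇒ π_2/π_1 = (5/14)/(3/14) = 5/3. Together with π_1 + π_2 = 1:
  π_1 = (3/14)/(5/14 + 3/14) = (3/14)/(4/7) = 3/8,
  π_2 = (5/14)/(5/14 + 3/14) = (5/14)/(4/7) = 5/8.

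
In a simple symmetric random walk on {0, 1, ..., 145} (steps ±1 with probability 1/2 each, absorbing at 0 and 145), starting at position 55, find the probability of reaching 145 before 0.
P(hit 145 before 0) = 55/145 = 11/29

Let u_k = P(hit 145 before 0 | start at k). Then u_0 = 0, u_145 = 1, and u_k = u_{k-1}/2 + u_{k+1}/2 for 1 ≤ k ≤ 144. This harmonic recurrence is solved by u_k = k/145, giving u_55 = 55/145 = 11/29.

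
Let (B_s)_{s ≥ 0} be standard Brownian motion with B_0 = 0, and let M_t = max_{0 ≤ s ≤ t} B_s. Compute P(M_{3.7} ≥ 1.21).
P(M_{3.7} ≥ 1.21) = 2·P(B_{3.7} ≥ 1.21) = 2(1 − Φ(1.21/√3.7)) ≈ 0.5293

By the reflection principle for Brownian motion, P(M_t ≥ a) = 2 · P(B_t ≥ a) for a ≥ 0. Since B_t ~ N(0, t), P(B_t ≥ 1.21) = 1 − Φ(1.21/√t) = 1 − Φ(1.21/√3.7) = 1 − Φ(0.6290). So
  P(M_{3.7} ≥ 1.21) = 2(1 − Φ(0.6290)) ≈ 0.5293.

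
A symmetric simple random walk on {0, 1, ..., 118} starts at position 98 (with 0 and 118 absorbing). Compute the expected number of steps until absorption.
E[τ | X_0 = 98] = 1960

Let v_k = E[τ | X_0 = k]. Boundary: v_0 = v_118 = 0. Recurrence: v_k = 1 + (v_{k-1} + v_{k+1})/2 for 1 ≤ k ≤ 117. The particular solution to v_k − (v_{k-1} + v_{k+1})/2 = 1 is v_k = −k^2. Adding homogeneous solution A + B k and matching boundaries gives v_k = k (118 − k). Substituting k = 98: v_98 = 98 · 20 = 1960.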